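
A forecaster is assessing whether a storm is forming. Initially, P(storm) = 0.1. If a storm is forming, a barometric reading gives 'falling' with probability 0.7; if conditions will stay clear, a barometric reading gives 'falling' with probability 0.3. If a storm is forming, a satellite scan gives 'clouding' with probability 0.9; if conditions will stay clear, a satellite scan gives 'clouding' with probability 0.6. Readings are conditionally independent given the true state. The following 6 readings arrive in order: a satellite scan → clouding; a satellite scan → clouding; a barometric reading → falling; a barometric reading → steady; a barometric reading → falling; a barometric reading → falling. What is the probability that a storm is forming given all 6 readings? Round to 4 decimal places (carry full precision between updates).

After a satellite scan='clouding': P(storm) = 0.9·0.1000 / (0.9·0.1000 + 0.6·0.9000) ≈ 0.1429
After a satellite scan='clouding': P(storm) = 0.9·0.1429 / (0.9·0.1429 + 0.6·0.8571) ≈ 0.2000
After a barometric reading='falling': P(storm) = 0.7·0.2000 / (0.7·0.2000 + 0.3·0.8000) ≈ 0.3684
After a barometric reading='steady': P(storm) = 0.3·0.3684 / (0.3·0.3684 + 0.7·0.6316) ≈ 0.2000
After a barometric reading='falling': P(storm) = 0.7·0.2000 / (0.7·0.2000 + 0.3·0.8000) ≈ 0.3684
After a barometric reading='falling': P(storm) = 0.7·0.3684 / (0.7·0.3684 + 0.3·0.6316) ≈ 0.5765

0.5765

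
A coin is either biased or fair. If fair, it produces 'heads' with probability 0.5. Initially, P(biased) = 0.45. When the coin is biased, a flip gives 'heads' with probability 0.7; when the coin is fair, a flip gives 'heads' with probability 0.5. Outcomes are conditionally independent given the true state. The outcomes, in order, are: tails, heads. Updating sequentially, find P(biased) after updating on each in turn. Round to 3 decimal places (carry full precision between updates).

Each posterior becomes the prior for the next update.
After 'tails': P(biased) = 0.3·0.4500 / (0.3·0.4500 + 0.5·0.5500) ≈ 0.3293
After 'heads': P(biased) = 0.7·0.3293 / (0.7·0.3293 + 0.5·0.6707) ≈ 0.4073

0.407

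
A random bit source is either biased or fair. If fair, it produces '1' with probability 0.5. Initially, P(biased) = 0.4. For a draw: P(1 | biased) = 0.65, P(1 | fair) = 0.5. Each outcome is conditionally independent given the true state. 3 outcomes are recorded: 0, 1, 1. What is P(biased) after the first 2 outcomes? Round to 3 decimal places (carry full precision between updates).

Apply Bayes' rule sequentially, carrying P(biased) forward.
After '0': P(biased) = 0.35·0.4000 / (0.35·0.4000 + 0.5·0.6000) ≈ 0.3182
After '1': P(biased) = 0.65·0.3182 / (0.65·0.3182 + 0.5·0.6818) ≈ 0.3776

0.378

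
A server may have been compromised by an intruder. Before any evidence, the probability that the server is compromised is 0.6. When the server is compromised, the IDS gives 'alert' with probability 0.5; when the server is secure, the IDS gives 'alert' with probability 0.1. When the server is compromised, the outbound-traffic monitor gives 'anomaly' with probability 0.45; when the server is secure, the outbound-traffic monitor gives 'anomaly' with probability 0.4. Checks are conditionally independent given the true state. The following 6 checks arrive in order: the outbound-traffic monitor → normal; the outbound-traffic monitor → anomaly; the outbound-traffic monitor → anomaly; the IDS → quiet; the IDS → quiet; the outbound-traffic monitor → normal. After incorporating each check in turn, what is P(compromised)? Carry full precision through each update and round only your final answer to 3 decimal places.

After the outbound-traffic monitor='normal': P(compromised) = 0.55·0.6000 / (0.55·0.6000 + 0.6·0.4000) ≈ 0.5789
After the outbound-traffic monitor='anomaly': P(compromised) = 0.45·0.5789 / (0.45·0.5789 + 0.4·0.4211) ≈ 0.6074
After the outbound-traffic monitor='anomaly': P(compromised) = 0.45·0.6074 / (0.45·0.6074 + 0.4·0.3926) ≈ 0.6351
After the IDS='quiet': P(compromised) = 0.5·0.6351 / (0.5·0.6351 + 0.9·0.3649) ≈ 0.4916
After the IDS='quiet': P(compromised) = 0.5·0.4916 / (0.5·0.4916 + 0.9·0.5084) ≈ 0.3494
After the outbound-traffic monitor='normal': P(compromised) = 0.55·0.3494 / (0.55·0.3494 + 0.6·0.6506) ≈ 0.3299

0.330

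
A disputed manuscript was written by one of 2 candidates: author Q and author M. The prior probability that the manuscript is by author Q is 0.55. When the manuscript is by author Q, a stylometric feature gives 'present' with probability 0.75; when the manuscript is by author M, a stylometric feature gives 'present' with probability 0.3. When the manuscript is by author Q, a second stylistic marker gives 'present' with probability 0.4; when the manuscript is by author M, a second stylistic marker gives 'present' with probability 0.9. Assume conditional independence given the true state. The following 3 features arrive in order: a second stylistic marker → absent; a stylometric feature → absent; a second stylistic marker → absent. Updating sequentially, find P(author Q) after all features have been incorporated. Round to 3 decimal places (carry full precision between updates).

0.940

Apply Bayes' rule sequentially, carrying P(author Q) forward.
After a second stylistic marker='absent': P(author Q) = 0.6·0.5500 / (0.6·0.5500 + 0.1·0.4500) ≈ 0.8800
After a stylometric feature='absent': P(author Q) = 0.25·0.8800 / (0.25·0.8800 + 0.7·0.1200) ≈ 0.7237
After a second stylistic marker='absent': P(author Q) = 0.6·0.7237 / (0.6·0.7237 + 0.1·0.2763) ≈ 0.9402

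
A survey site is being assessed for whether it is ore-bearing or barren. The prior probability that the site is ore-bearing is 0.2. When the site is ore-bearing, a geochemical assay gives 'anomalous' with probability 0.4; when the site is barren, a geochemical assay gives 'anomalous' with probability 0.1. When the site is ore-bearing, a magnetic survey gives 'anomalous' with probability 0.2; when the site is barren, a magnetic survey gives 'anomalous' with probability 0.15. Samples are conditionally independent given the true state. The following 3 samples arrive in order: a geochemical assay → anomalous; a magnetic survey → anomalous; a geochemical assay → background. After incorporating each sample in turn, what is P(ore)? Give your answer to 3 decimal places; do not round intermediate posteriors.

After a geochemical assay='anomalous': P(ore) = 0.4·0.2000 / (0.4·0.2000 + 0.1·0.8000) ≈ 0.5000
After a magnetic survey='anomalous': P(ore) = 0.2·0.5000 / (0.2·0.5000 + 0.15·0.5000) ≈ 0.5714
After a geochemical assay='background': P(ore) = 0.6·0.5714 / (0.6·0.5714 + 0.9·0.4286) ≈ 0.4706

0.471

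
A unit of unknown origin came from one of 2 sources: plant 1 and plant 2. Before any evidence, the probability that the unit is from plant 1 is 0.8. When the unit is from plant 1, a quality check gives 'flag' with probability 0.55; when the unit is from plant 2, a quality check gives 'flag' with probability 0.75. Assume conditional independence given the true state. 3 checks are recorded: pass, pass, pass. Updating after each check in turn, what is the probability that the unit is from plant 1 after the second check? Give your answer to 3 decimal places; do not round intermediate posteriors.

0.928

After 'pass': P(plant 1) = 0.45·0.8000 / (0.45·0.8000 + 0.25·0.2000) ≈ 0.8780
After 'pass': P(plant 1) = 0.45·0.8780 / (0.45·0.8780 + 0.25·0.1220) ≈ 0.9284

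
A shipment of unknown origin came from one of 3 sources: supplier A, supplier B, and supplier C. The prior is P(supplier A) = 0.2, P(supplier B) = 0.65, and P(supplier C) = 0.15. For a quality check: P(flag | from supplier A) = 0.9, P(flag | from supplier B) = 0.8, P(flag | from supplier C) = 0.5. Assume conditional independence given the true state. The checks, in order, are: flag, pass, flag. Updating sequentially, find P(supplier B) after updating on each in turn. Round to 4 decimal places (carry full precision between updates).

0.7042

Apply Bayes' rule sequentially, carrying P(supplier B) forward.
After 'flag': normaliser = 0.9·0.2000 + 0.8·0.6500 + 0.5·0.1500; P(supplier A) ≈ 0.2323, P(supplier B) ≈ 0.6710, P(supplier C) ≈ 0.0968
After 'pass': normaliser = 0.1·0.2323 + 0.2·0.6710 + 0.5·0.0968; P(supplier A) ≈ 0.1129, P(supplier B) ≈ 0.6520, P(supplier C) ≈ 0.2351
After 'flag': normaliser = 0.9·0.1129 + 0.8·0.6520 + 0.5·0.2351; P(supplier A) ≈ 0.1371, P(supplier B) ≈ 0.7042, P(supplier C) ≈ 0.1587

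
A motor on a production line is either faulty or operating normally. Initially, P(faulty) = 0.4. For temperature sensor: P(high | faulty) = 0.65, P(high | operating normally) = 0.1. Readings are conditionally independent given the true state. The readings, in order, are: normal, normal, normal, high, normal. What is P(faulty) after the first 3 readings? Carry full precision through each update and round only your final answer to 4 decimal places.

0.0377

After 'normal': P(faulty) = 0.35·0.4000 / (0.35·0.4000 + 0.9·0.6000) ≈ 0.2059
After 'normal': P(faulty) = 0.35·0.2059 / (0.35·0.2059 + 0.9·0.7941) ≈ 0.0916
After 'normal': P(faulty) = 0.35·0.0916 / (0.35·0.0916 + 0.9·0.9084) ≈ 0.0377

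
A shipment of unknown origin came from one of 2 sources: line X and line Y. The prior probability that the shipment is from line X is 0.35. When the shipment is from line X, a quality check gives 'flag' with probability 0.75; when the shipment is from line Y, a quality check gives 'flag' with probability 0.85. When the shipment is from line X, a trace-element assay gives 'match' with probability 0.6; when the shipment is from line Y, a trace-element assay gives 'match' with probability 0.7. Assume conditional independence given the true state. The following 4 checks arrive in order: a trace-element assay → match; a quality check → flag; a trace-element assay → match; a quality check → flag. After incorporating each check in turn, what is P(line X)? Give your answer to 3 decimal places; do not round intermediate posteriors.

After a trace-element assay='match': P(line X) = 0.6·0.3500 / (0.6·0.3500 + 0.7·0.6500) ≈ 0.3158
After a quality check='flag': P(line X) = 0.75·0.3158 / (0.75·0.3158 + 0.85·0.6842) ≈ 0.2894
After a trace-element assay='match': P(line X) = 0.6·0.2894 / (0.6·0.2894 + 0.7·0.7106) ≈ 0.2587
After a quality check='flag': P(line X) = 0.75·0.2587 / (0.75·0.2587 + 0.85·0.7413) ≈ 0.2355

0.235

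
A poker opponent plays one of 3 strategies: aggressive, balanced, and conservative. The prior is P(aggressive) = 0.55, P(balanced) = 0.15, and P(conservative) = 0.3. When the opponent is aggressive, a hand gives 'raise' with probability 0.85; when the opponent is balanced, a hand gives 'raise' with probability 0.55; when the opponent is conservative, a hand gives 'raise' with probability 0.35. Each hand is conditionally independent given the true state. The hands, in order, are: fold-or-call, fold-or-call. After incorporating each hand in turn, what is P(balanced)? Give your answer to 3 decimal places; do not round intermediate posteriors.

After 'fold-or-call': normaliser = 0.15·0.5500 + 0.45·0.1500 + 0.65·0.3000; P(aggressive) ≈ 0.2391, P(balanced) ≈ 0.1957, P(conservative) ≈ 0.5652
After 'fold-or-call': normaliser = 0.15·0.2391 + 0.45·0.1957 + 0.65·0.5652; P(aggressive) ≈ 0.0730, P(balanced) ≈ 0.1792, P(conservative) ≈ 0.7478

0.179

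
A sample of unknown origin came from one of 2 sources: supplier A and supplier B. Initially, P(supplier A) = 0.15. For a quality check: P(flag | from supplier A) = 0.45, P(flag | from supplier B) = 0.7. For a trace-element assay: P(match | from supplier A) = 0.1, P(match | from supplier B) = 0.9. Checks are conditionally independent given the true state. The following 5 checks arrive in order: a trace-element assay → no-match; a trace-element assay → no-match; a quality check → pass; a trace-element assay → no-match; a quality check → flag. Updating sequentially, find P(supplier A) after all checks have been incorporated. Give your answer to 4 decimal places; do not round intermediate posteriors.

After a trace-element assay='no-match': P(supplier A) = 0.9·0.1500 / (0.9·0.1500 + 0.1·0.8500) ≈ 0.6136
After a trace-element assay='no-match': P(supplier A) = 0.9·0.6136 / (0.9·0.6136 + 0.1·0.3864) ≈ 0.9346
After a quality check='pass': P(supplier A) = 0.55·0.9346 / (0.55·0.9346 + 0.3·0.0654) ≈ 0.9632
After a trace-element assay='no-match': P(supplier A) = 0.9·0.9632 / (0.9·0.9632 + 0.1·0.0368) ≈ 0.9958
After a quality check='flag': P(supplier A) = 0.45·0.9958 / (0.45·0.9958 + 0.7·0.0042) ≈ 0.9934

0.9934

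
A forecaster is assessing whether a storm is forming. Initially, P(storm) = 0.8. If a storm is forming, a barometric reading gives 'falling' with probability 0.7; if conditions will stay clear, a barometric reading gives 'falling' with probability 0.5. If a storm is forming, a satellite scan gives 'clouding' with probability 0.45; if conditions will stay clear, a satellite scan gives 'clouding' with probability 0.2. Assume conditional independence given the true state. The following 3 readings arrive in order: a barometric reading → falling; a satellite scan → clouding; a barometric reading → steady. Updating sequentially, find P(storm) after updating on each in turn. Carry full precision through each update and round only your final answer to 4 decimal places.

After a barometric reading='falling': P(storm) = 0.7·0.8000 / (0.7·0.8000 + 0.5·0.2000) ≈ 0.8485
After a satellite scan='clouding': P(storm) = 0.45·0.8485 / (0.45·0.8485 + 0.2·0.1515) ≈ 0.9265
After a barometric reading='steady': P(storm) = 0.3·0.9265 / (0.3·0.9265 + 0.5·0.0735) ≈ 0.8832

0.8832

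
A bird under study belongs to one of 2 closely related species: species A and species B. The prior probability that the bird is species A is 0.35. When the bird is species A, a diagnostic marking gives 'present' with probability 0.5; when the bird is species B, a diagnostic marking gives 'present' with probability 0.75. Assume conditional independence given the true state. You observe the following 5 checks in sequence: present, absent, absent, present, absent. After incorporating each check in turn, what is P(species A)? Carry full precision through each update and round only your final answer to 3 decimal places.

After 'present': P(species A) = 0.5·0.3500 / (0.5·0.3500 + 0.75·0.6500) ≈ 0.2642
After 'absent': P(species A) = 0.5·0.2642 / (0.5·0.2642 + 0.25·0.7358) ≈ 0.4179
After 'absent': P(species A) = 0.5·0.4179 / (0.5·0.4179 + 0.25·0.5821) ≈ 0.5895
After 'present': P(species A) = 0.5·0.5895 / (0.5·0.5895 + 0.75·0.4105) ≈ 0.4891
After 'absent': P(species A) = 0.5·0.4891 / (0.5·0.4891 + 0.25·0.5109) ≈ 0.6569

0.657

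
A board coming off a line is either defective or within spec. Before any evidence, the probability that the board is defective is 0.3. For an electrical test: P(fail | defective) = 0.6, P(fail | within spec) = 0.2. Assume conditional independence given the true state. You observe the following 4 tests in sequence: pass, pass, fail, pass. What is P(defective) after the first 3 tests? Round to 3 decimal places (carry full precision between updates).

0.243

After 'pass': P(defective) = 0.4·0.3000 / (0.4·0.3000 + 0.8·0.7000) ≈ 0.1765
After 'pass': P(defective) = 0.4·0.1765 / (0.4·0.1765 + 0.8·0.8235) ≈ 0.0968
After 'fail': P(defective) = 0.6·0.0968 / (0.6·0.0968 + 0.2·0.9032) ≈ 0.2432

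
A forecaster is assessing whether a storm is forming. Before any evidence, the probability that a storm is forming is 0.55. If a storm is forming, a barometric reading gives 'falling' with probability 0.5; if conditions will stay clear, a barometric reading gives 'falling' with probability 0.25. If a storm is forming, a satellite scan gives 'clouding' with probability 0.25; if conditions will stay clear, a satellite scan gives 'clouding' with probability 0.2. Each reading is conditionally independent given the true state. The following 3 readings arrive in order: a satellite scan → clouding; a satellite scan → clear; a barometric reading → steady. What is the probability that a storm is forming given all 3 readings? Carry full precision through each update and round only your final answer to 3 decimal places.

Each posterior becomes the prior for the next update.
After a satellite scan='clouding': P(storm) = 0.25·0.5500 / (0.25·0.5500 + 0.2·0.4500) ≈ 0.6044
After a satellite scan='clear': P(storm) = 0.75·0.6044 / (0.75·0.6044 + 0.8·0.3956) ≈ 0.5889
After a barometric reading='steady': P(storm) = 0.5·0.5889 / (0.5·0.5889 + 0.75·0.4111) ≈ 0.4885

0.488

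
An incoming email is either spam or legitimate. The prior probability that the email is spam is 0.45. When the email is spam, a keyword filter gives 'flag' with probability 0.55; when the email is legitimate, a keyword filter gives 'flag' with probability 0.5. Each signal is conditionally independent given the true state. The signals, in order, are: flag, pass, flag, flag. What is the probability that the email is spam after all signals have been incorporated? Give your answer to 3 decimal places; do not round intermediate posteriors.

Each posterior becomes the prior for the next update.
After 'flag': P(spam) = 0.55·0.4500 / (0.55·0.4500 + 0.5·0.5500) ≈ 0.4737
After 'pass': P(spam) = 0.45·0.4737 / (0.45·0.4737 + 0.5·0.5263) ≈ 0.4475
After 'flag': P(spam) = 0.55·0.4475 / (0.55·0.4475 + 0.5·0.5525) ≈ 0.4712
After 'flag': P(spam) = 0.55·0.4712 / (0.55·0.4712 + 0.5·0.5288) ≈ 0.4950

0.495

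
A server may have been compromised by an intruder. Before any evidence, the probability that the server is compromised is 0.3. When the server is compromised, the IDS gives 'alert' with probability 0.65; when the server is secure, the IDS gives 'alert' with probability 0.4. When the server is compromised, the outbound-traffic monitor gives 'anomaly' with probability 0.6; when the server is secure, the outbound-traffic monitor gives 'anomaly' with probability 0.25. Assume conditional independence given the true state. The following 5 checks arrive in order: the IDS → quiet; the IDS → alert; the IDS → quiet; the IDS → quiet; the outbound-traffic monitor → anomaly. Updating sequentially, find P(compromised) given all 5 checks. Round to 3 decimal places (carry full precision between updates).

Apply Bayes' rule sequentially, carrying P(compromised) forward.
After the IDS='quiet': P(compromised) = 0.35·0.3000 / (0.35·0.3000 + 0.6·0.7000) ≈ 0.2000
After the IDS='alert': P(compromised) = 0.65·0.2000 / (0.65·0.2000 + 0.4·0.8000) ≈ 0.2889
After the IDS='quiet': P(compromised) = 0.35·0.2889 / (0.35·0.2889 + 0.6·0.7111) ≈ 0.1916
After the IDS='quiet': P(compromised) = 0.35·0.1916 / (0.35·0.1916 + 0.6·0.8084) ≈ 0.1214
After the outbound-traffic monitor='anomaly': P(compromised) = 0.6·0.1214 / (0.6·0.1214 + 0.25·0.8786) ≈ 0.2491

0.249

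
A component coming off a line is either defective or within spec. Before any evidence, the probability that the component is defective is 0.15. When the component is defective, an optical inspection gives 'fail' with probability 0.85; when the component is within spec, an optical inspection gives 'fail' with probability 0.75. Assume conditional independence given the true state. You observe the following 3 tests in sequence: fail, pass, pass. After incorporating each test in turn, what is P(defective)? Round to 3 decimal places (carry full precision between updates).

0.067

After 'fail': P(defective) = 0.85·0.1500 / (0.85·0.1500 + 0.75·0.8500) ≈ 0.1667
After 'pass': P(defective) = 0.15·0.1667 / (0.15·0.1667 + 0.25·0.8333) ≈ 0.1071
After 'pass': P(defective) = 0.15·0.1071 / (0.15·0.1071 + 0.25·0.8929) ≈ 0.0672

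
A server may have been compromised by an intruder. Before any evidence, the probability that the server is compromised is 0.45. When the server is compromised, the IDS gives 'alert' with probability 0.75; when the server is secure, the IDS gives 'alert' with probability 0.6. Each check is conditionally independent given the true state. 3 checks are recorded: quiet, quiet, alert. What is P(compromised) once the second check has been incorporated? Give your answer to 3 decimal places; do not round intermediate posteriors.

0.242

After 'quiet': P(compromised) = 0.25·0.4500 / (0.25·0.4500 + 0.4·0.5500) ≈ 0.3383
After 'quiet': P(compromised) = 0.25·0.3383 / (0.25·0.3383 + 0.4·0.6617) ≈ 0.2422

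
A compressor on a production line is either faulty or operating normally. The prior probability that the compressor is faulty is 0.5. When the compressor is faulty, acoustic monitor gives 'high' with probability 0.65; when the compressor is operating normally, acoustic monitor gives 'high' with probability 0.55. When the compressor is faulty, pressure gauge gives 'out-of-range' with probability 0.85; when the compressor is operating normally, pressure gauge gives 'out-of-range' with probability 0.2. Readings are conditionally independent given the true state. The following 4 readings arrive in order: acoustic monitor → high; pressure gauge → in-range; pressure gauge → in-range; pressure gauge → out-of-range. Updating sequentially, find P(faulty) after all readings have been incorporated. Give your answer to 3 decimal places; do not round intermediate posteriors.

After acoustic monitor='high': P(faulty) = 0.65·0.5000 / (0.65·0.5000 + 0.55·0.5000) ≈ 0.5417
After pressure gauge='in-range': P(faulty) = 0.15·0.5417 / (0.15·0.5417 + 0.8·0.4583) ≈ 0.1814
After pressure gauge='in-range': P(faulty) = 0.15·0.1814 / (0.15·0.1814 + 0.8·0.8186) ≈ 0.0399
After pressure gauge='out-of-range': P(faulty) = 0.85·0.0399 / (0.85·0.0399 + 0.2·0.9601) ≈ 0.1501

0.150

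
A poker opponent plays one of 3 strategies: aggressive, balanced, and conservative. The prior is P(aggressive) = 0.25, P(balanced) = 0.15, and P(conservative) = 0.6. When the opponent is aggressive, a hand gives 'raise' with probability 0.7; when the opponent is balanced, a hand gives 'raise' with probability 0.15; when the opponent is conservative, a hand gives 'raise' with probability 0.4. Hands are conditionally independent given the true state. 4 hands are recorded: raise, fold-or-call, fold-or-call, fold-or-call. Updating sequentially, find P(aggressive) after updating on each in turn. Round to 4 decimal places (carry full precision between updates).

After 'raise': normaliser = 0.7·0.2500 + 0.15·0.1500 + 0.4·0.6000; P(aggressive) ≈ 0.4000, P(balanced) ≈ 0.0514, P(conservative) ≈ 0.5486
After 'fold-or-call': normaliser = 0.3·0.4000 + 0.85·0.0514 + 0.6·0.5486; P(aggressive) ≈ 0.2435, P(balanced) ≈ 0.0887, P(conservative) ≈ 0.6678
After 'fold-or-call': normaliser = 0.3·0.2435 + 0.85·0.0887 + 0.6·0.6678; P(aggressive) ≈ 0.1330, P(balanced) ≈ 0.1373, P(conservative) ≈ 0.7297
After 'fold-or-call': normaliser = 0.3·0.1330 + 0.85·0.1373 + 0.6·0.7297; P(aggressive) ≈ 0.0671, P(balanced) ≈ 0.1963, P(conservative) ≈ 0.7365

0.0671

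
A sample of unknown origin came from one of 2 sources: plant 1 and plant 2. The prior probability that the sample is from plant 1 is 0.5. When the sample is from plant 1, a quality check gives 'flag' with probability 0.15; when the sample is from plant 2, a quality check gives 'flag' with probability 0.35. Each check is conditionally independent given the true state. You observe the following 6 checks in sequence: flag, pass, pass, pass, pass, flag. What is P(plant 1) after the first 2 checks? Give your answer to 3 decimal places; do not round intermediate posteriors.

After 'flag': P(plant 1) = 0.15·0.5000 / (0.15·0.5000 + 0.35·0.5000) ≈ 0.3000
After 'pass': P(plant 1) = 0.85·0.3000 / (0.85·0.3000 + 0.65·0.7000) ≈ 0.3592

0.359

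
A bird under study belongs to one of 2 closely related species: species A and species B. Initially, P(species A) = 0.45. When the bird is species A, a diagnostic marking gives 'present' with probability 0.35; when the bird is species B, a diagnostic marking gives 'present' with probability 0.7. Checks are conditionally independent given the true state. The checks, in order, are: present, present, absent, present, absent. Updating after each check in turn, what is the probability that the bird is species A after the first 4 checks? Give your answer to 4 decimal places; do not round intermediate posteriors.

0.1814

Apply Bayes' rule sequentially, carrying P(species A) forward.
After 'present': P(species A) = 0.35·0.4500 / (0.35·0.4500 + 0.7·0.5500) ≈ 0.2903
After 'present': P(species A) = 0.35·0.2903 / (0.35·0.2903 + 0.7·0.7097) ≈ 0.1698
After 'absent': P(species A) = 0.65·0.1698 / (0.65·0.1698 + 0.3·0.8302) ≈ 0.3071
After 'present': P(species A) = 0.35·0.3071 / (0.35·0.3071 + 0.7·0.6929) ≈ 0.1814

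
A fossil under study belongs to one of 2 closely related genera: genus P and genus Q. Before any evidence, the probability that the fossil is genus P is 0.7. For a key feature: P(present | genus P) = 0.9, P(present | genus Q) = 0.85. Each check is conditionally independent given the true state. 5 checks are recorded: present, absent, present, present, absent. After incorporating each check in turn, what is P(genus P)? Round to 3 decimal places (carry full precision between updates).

0.552

After 'present': P(genus P) = 0.9·0.7000 / (0.9·0.7000 + 0.85·0.3000) ≈ 0.7119
After 'absent': P(genus P) = 0.1·0.7119 / (0.1·0.7119 + 0.15·0.2881) ≈ 0.6222
After 'present': P(genus P) = 0.9·0.6222 / (0.9·0.6222 + 0.85·0.3778) ≈ 0.6356
After 'present': P(genus P) = 0.9·0.6356 / (0.9·0.6356 + 0.85·0.3644) ≈ 0.6487
After 'absent': P(genus P) = 0.1·0.6487 / (0.1·0.6487 + 0.15·0.3513) ≈ 0.5518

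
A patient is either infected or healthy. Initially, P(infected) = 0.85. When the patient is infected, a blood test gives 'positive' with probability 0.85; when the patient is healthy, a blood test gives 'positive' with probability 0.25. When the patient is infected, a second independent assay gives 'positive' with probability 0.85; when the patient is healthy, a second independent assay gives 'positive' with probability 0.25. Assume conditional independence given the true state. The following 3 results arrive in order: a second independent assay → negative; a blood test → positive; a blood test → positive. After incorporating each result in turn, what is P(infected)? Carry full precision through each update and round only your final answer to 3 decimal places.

After a second independent assay='negative': P(infected) = 0.15·0.8500 / (0.15·0.8500 + 0.75·0.1500) ≈ 0.5312
After a blood test='positive': P(infected) = 0.85·0.5312 / (0.85·0.5312 + 0.25·0.4688) ≈ 0.7940
After a blood test='positive': P(infected) = 0.85·0.7940 / (0.85·0.7940 + 0.25·0.2060) ≈ 0.9291

0.929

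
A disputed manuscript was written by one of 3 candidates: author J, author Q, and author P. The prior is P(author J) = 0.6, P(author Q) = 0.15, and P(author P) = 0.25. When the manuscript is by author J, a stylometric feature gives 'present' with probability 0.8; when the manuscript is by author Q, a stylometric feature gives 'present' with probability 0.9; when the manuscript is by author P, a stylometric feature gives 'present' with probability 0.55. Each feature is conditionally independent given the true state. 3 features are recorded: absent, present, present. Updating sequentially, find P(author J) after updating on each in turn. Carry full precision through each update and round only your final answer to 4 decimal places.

0.6245

After 'absent': normaliser = 0.2·0.6000 + 0.1·0.1500 + 0.45·0.2500; P(author J) ≈ 0.4848, P(author Q) ≈ 0.0606, P(author P) ≈ 0.4545
After 'present': normaliser = 0.8·0.4848 + 0.9·0.0606 + 0.55·0.4545; P(author J) ≈ 0.5602, P(author Q) ≈ 0.0788, P(author P) ≈ 0.3611
After 'present': normaliser = 0.8·0.5602 + 0.9·0.0788 + 0.55·0.3611; P(author J) ≈ 0.6245, P(author Q) ≈ 0.0988, P(author P) ≈ 0.2767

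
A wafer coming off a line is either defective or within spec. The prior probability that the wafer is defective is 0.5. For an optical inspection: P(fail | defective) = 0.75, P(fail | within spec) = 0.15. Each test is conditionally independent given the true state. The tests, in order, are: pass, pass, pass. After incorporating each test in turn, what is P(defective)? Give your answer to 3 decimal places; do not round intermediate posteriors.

Each posterior becomes the prior for the next update.
After 'pass': P(defective) = 0.25·0.5000 / (0.25·0.5000 + 0.85·0.5000) ≈ 0.2273
After 'pass': P(defective) = 0.25·0.2273 / (0.25·0.2273 + 0.85·0.7727) ≈ 0.0796
After 'pass': P(defective) = 0.25·0.0796 / (0.25·0.0796 + 0.85·0.9204) ≈ 0.0248

0.025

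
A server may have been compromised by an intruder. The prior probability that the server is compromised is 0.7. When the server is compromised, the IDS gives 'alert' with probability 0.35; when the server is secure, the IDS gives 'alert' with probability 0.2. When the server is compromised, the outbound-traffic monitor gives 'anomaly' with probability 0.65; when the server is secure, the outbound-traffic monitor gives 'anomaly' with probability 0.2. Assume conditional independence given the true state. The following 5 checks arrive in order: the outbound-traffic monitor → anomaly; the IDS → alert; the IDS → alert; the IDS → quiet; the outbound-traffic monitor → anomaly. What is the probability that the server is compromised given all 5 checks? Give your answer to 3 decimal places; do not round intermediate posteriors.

0.984

After the outbound-traffic monitor='anomaly': P(compromised) = 0.65·0.7000 / (0.65·0.7000 + 0.2·0.3000) ≈ 0.8835
After the IDS='alert': P(compromised) = 0.35·0.8835 / (0.35·0.8835 + 0.2·0.1165) ≈ 0.9299
After the IDS='alert': P(compromised) = 0.35·0.9299 / (0.35·0.9299 + 0.2·0.0701) ≈ 0.9587
After the IDS='quiet': P(compromised) = 0.65·0.9587 / (0.65·0.9587 + 0.8·0.0413) ≈ 0.9497
After the outbound-traffic monitor='anomaly': P(compromised) = 0.65·0.9497 / (0.65·0.9497 + 0.2·0.0503) ≈ 0.9840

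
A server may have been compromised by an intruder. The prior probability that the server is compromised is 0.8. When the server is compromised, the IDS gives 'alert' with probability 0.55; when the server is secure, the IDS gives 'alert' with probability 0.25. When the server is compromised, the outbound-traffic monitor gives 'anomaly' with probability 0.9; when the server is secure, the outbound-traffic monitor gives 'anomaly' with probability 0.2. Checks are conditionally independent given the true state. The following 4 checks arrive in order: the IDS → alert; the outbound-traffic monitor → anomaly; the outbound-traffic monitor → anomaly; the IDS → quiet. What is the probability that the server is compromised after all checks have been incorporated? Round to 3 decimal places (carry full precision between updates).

Each posterior becomes the prior for the next update.
After the IDS='alert': P(compromised) = 0.55·0.8000 / (0.55·0.8000 + 0.25·0.2000) ≈ 0.8980
After the outbound-traffic monitor='anomaly': P(compromised) = 0.9·0.8980 / (0.9·0.8980 + 0.2·0.1020) ≈ 0.9754
After the outbound-traffic monitor='anomaly': P(compromised) = 0.9·0.9754 / (0.9·0.9754 + 0.2·0.0246) ≈ 0.9944
After the IDS='quiet': P(compromised) = 0.45·0.9944 / (0.45·0.9944 + 0.75·0.0056) ≈ 0.9907

0.991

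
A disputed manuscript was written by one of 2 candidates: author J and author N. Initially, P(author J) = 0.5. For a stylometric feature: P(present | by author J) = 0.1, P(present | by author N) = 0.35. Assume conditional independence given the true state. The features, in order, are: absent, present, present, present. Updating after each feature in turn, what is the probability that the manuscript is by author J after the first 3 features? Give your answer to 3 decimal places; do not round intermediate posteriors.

Apply Bayes' rule sequentially, carrying P(author J) forward.
After 'absent': P(author J) = 0.9·0.5000 / (0.9·0.5000 + 0.65·0.5000) ≈ 0.5806
After 'present': P(author J) = 0.1·0.5806 / (0.1·0.5806 + 0.35·0.4194) ≈ 0.2835
After 'present': P(author J) = 0.1·0.2835 / (0.1·0.2835 + 0.35·0.7165) ≈ 0.1016

0.102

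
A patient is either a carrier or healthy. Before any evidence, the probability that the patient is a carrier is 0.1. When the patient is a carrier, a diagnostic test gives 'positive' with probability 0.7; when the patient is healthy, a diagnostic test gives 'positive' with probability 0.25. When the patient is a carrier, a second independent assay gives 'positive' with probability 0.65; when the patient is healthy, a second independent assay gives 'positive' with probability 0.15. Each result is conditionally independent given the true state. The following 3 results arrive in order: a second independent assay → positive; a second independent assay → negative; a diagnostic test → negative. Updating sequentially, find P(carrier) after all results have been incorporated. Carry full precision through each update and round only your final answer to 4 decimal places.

0.0735

After a second independent assay='positive': P(carrier) = 0.65·0.1000 / (0.65·0.1000 + 0.15·0.9000) ≈ 0.3250
After a second independent assay='negative': P(carrier) = 0.35·0.3250 / (0.35·0.3250 + 0.85·0.6750) ≈ 0.1655
After a diagnostic test='negative': P(carrier) = 0.3·0.1655 / (0.3·0.1655 + 0.75·0.8345) ≈ 0.0735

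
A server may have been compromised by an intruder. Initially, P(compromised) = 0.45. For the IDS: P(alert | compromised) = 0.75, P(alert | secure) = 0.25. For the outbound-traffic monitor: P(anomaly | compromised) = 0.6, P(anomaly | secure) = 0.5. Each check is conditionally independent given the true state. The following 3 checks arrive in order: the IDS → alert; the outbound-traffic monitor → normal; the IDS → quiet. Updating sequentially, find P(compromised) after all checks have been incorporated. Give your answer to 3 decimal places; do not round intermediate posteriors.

0.396

After the IDS='alert': P(compromised) = 0.75·0.4500 / (0.75·0.4500 + 0.25·0.5500) ≈ 0.7105
After the outbound-traffic monitor='normal': P(compromised) = 0.4·0.7105 / (0.4·0.7105 + 0.5·0.2895) ≈ 0.6626
After the IDS='quiet': P(compromised) = 0.25·0.6626 / (0.25·0.6626 + 0.75·0.3374) ≈ 0.3956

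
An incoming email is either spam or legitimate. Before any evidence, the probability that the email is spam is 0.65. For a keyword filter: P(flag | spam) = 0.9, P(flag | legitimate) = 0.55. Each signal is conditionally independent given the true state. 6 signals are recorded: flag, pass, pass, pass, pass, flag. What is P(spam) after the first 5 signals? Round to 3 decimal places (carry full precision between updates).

0.007

After 'flag': P(spam) = 0.9·0.6500 / (0.9·0.6500 + 0.55·0.3500) ≈ 0.7524
After 'pass': P(spam) = 0.1·0.7524 / (0.1·0.7524 + 0.45·0.2476) ≈ 0.4031
After 'pass': P(spam) = 0.1·0.4031 / (0.1·0.4031 + 0.45·0.5969) ≈ 0.1305
After 'pass': P(spam) = 0.1·0.1305 / (0.1·0.1305 + 0.45·0.8695) ≈ 0.0323
After 'pass': P(spam) = 0.1·0.0323 / (0.1·0.0323 + 0.45·0.9677) ≈ 0.0074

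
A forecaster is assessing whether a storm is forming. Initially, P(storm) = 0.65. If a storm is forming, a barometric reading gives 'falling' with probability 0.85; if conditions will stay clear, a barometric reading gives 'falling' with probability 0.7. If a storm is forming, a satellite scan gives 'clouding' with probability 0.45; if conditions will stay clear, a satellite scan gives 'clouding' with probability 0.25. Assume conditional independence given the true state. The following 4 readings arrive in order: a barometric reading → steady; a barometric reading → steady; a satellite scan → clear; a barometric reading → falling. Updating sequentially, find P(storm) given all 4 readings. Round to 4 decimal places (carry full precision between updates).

0.2925

After a barometric reading='steady': P(storm) = 0.15·0.6500 / (0.15·0.6500 + 0.3·0.3500) ≈ 0.4815
After a barometric reading='steady': P(storm) = 0.15·0.4815 / (0.15·0.4815 + 0.3·0.5185) ≈ 0.3171
After a satellite scan='clear': P(storm) = 0.55·0.3171 / (0.55·0.3171 + 0.75·0.6829) ≈ 0.2540
After a barometric reading='falling': P(storm) = 0.85·0.2540 / (0.85·0.2540 + 0.7·0.7460) ≈ 0.2925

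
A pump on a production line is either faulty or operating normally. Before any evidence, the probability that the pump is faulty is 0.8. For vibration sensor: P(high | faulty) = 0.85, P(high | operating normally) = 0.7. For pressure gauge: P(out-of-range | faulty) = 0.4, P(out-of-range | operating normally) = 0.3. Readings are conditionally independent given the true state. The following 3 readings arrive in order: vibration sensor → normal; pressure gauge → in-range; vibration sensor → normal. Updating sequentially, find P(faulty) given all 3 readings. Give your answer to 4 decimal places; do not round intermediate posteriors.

0.4615

After vibration sensor='normal': P(faulty) = 0.15·0.8000 / (0.15·0.8000 + 0.3·0.2000) ≈ 0.6667
After pressure gauge='in-range': P(faulty) = 0.6·0.6667 / (0.6·0.6667 + 0.7·0.3333) ≈ 0.6316
After vibration sensor='normal': P(faulty) = 0.15·0.6316 / (0.15·0.6316 + 0.3·0.3684) ≈ 0.4615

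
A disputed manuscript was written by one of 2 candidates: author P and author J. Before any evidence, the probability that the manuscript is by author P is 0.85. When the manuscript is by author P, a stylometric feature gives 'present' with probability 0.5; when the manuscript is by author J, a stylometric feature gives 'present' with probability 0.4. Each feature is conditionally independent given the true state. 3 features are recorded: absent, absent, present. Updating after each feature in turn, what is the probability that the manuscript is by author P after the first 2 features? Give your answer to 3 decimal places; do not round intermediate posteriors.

0.797

After 'absent': P(author P) = 0.5·0.8500 / (0.5·0.8500 + 0.6·0.1500) ≈ 0.8252
After 'absent': P(author P) = 0.5·0.8252 / (0.5·0.8252 + 0.6·0.1748) ≈ 0.7974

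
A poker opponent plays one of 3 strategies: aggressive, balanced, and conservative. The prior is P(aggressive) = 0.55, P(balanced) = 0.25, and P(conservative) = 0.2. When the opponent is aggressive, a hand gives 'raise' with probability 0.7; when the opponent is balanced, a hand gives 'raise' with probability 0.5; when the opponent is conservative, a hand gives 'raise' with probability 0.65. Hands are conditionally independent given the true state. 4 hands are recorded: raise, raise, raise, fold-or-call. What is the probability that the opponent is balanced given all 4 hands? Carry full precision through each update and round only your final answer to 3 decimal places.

0.171

After 'raise': normaliser = 0.7·0.5500 + 0.5·0.2500 + 0.65·0.2000; P(aggressive) ≈ 0.6016, P(balanced) ≈ 0.1953, P(conservative) ≈ 0.2031
After 'raise': normaliser = 0.7·0.6016 + 0.5·0.1953 + 0.65·0.2031; P(aggressive) ≈ 0.6471, P(balanced) ≈ 0.1501, P(conservative) ≈ 0.2029
After 'raise': normaliser = 0.7·0.6471 + 0.5·0.1501 + 0.65·0.2029; P(aggressive) ≈ 0.6864, P(balanced) ≈ 0.1137, P(conservative) ≈ 0.1999
After 'fold-or-call': normaliser = 0.3·0.6864 + 0.5·0.1137 + 0.35·0.1999; P(aggressive) ≈ 0.6189, P(balanced) ≈ 0.1709, P(conservative) ≈ 0.2102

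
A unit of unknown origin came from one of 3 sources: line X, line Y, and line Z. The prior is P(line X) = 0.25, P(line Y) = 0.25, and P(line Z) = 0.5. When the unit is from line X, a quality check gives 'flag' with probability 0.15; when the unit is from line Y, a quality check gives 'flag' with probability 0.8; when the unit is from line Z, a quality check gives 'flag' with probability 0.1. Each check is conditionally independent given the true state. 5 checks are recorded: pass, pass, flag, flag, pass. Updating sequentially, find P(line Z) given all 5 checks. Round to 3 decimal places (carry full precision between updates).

0.435

Each posterior becomes the prior for the next update.
After 'pass': normaliser = 0.85·0.2500 + 0.2·0.2500 + 0.9·0.5000; P(line X) ≈ 0.2982, P(line Y) ≈ 0.0702, P(line Z) ≈ 0.6316
After 'pass': normaliser = 0.85·0.2982 + 0.2·0.0702 + 0.9·0.6316; P(line X) ≈ 0.3033, P(line Y) ≈ 0.0168, P(line Z) ≈ 0.6800
After 'flag': normaliser = 0.15·0.3033 + 0.8·0.0168 + 0.1·0.6800; P(line X) ≈ 0.3584, P(line Y) ≈ 0.1058, P(line Z) ≈ 0.5358
After 'flag': normaliser = 0.15·0.3584 + 0.8·0.1058 + 0.1·0.5358; P(line X) ≈ 0.2800, P(line Y) ≈ 0.4410, P(line Z) ≈ 0.2790
After 'pass': normaliser = 0.85·0.2800 + 0.2·0.4410 + 0.9·0.2790; P(line X) ≈ 0.4123, P(line Y) ≈ 0.1528, P(line Z) ≈ 0.4350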